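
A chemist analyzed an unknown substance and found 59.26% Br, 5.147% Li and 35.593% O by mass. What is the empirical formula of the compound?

Assume 100 g: 59.26 g Br, 5.147 g Li, 35.593 g O.
Moles — Br: 59.26 / 79.90 = 0.7417 mol; Li: 5.147 / 6.94 = 0.7416 mol; O: 35.593 / 16.00 = 2.225 mol
Divide by the smallest (0.7416 mol Li): Br 1.000, Li 1.000, O 3.000
≈ 1:1:3 → BrLiO3

BrLiO3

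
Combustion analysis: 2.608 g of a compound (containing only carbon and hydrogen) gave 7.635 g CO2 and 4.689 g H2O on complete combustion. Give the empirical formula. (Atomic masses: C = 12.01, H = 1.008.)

mol C = 7.635 / 44.01 = 0.1735; mass C = 0.1735 × 12.01 = 2.084 g
mol H = 2 × (4.689 / 18.02) = 0.5204; mass H = 0.5204 × 1.008 = 0.5246 g
Smallest is C at 0.1735 mol; normalising gives C 1.000, H 3.000
≈ 1:3 → CH3

CH3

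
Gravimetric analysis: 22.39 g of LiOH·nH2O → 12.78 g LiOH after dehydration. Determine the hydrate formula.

LiOH·H2O

Mass of water lost = 22.39 − 12.78 = 9.61 g → 9.61 / 18.02 = 0.5333 mol H2O
Molar mass of LiOH = 23.95 g/mol → mol LiOH = 12.78 / 23.95 = 0.5337
n = 0.5333 / 0.5337 = 1.00 ≈ 1 → LiOH·H2O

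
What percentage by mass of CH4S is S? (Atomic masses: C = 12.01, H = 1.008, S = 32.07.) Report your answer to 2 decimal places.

Molar mass = 1(12.01) + 4(1.008) + 1(32.07) = 48.112 g/mol
Mass of S per mole = 1 × 32.07 = 32.070 g
% S = 32.070 / 48.112 × 100 = 66.66%

66.66%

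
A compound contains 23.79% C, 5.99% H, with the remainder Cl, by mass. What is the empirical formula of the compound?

Assume 100 g: 23.79 g C, 5.99 g H, 70.22 g Cl.
n(C) = 23.79/12.01 = 1.981, n(H) = 5.99/1.008 = 5.942, n(Cl) = 70.22/35.45 = 1.981
Smallest is Cl at 1.981 mol; normalising gives C 1.000, H 3.000, Cl 1.000
≈ 1:3:1 → CH3Cl

CH3Cl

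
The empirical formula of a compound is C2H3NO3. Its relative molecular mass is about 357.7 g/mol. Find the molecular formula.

C8H12N4O12

Empirical-formula mass = 89.05 g/mol
n = 357.7 / 89.05 = 4.02 ≈ 4
Molecular formula = (C2H3NO3)4 = C8H12N4O12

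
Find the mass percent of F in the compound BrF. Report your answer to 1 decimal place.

19.2%

Molar mass = 1(79.90) + 1(19.00) = 98.900 g/mol
Mass of F per mole = 1 × 19.00 = 19.000 g
% F = 19.000 / 98.900 × 100 = 19.2%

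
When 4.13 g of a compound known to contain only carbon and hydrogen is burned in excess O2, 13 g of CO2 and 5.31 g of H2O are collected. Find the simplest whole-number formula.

mol C = 13 / 44.01 = 0.2954; mass C = 0.2954 × 12.01 = 3.548 g
mol H = 2 × (5.31 / 18.02) = 0.5893; mass H = 0.5893 × 1.008 = 0.5941 g
Smallest is C at 0.2954 mol; normalising gives C 1.000, H 1.995
Ratio ≈ 1:2, so the empirical formula is CH2

CH2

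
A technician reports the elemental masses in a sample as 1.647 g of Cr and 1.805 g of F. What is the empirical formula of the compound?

n(Cr) = 1.647/52.00 = 0.03167, n(F) = 1.805/19.00 = 0.095
Ratios (÷ 0.03167): Cr 1.000, F 2.999
≈ 1:3 → CrF3

CrF3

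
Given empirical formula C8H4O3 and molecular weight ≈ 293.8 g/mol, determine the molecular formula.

C16H8O6

Empirical-formula mass = 148.11 g/mol
n = 293.8 / 148.11 = 1.98 ≈ 2
Molecular formula = (C8H4O3)2 = C16H8O6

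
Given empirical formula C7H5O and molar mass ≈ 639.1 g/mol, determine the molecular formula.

C42H30O6

Empirical-formula mass = 105.11 g/mol
n = 639.1 / 105.11 = 6.08 ≈ 6
Molecular formula = (C7H5O)6 = C42H30O6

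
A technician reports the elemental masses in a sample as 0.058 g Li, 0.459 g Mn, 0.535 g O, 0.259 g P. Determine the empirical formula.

LiMnO4P

n(Li) = 0.058/6.94 = 0.008357, n(Mn) = 0.459/54.94 = 0.008355, n(O) = 0.535/16.00 = 0.03344, n(P) = 0.259/30.97 = 0.008363
Divide by the smallest (0.008355 mol Mn): Li 1.000, Mn 1.000, O 4.002, P 1.001
Ratio ≈ 1:1:4:1, so the empirical formula is LiMnO4P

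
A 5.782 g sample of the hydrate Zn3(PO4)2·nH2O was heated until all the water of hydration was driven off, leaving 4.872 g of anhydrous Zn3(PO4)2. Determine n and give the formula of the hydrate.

Mass of water lost = 5.782 − 4.872 = 0.91 g → 0.91 / 18.02 = 0.0505 mol H2O
Molar mass of Zn3(PO4)2 = 386.08 g/mol → mol Zn3(PO4)2 = 4.872 / 386.08 = 0.01262
n = 0.0505 / 0.01262 = 4.00 ≈ 4 → Zn3(PO4)2·4H2O

Zn3(PO4)2·4H2O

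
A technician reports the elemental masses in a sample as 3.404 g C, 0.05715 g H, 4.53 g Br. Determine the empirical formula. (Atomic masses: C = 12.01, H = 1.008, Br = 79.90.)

n(C) = 3.404/12.01 = 0.2834, n(H) = 0.05715/1.008 = 0.0567, n(Br) = 4.53/79.90 = 0.0567
Smallest is Br at 0.0567 mol; normalising gives C 4.999, H 1.000, Br 1.000
Ratio ≈ 5:1:1, so the empirical formula is C5HBr

C5HBr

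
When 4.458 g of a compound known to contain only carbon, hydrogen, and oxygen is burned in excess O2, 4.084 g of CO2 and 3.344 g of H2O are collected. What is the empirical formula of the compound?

CH4O2

mol C = 4.084 / 44.01 = 0.09280; mass C = 0.09280 × 12.01 = 1.114 g
mol H = 2 × (3.344 / 18.02) = 0.3711; mass H = 0.3711 × 1.008 = 0.3741 g
mass O = 4.458 − (1.489) = 2.969 g → mol O = 0.1856
Divide by the smallest (0.0928 mol C): C 1.000, H 4.000, O 2.000
→ CH4O2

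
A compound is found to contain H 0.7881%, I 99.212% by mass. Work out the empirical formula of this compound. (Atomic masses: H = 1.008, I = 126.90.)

Assume 100 g: 0.7881 g H, 99.212 g I.
H: 0.7881 g ÷ 1.008 g/mol = 0.7818 mol
I: 99.212 g ÷ 126.90 g/mol = 0.7818 mol
Divide by the smallest (0.7818 mol I): H 1.000, I 1.000
≈ 1:1 → HI

HI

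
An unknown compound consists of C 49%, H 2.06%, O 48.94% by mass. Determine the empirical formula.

Assume 100 g: 49 g C, 2.06 g H, 48.94 g O.
n(C) = 49/12.01 = 4.08, n(H) = 2.06/1.008 = 2.044, n(O) = 48.94/16.00 = 3.059
Divide by the smallest (2.044 mol H): C 1.996, H 1.000, O 1.497
Multiply by 2: C 3.99, H 2.00, O 2.99 → C4H2O3

C4H2O3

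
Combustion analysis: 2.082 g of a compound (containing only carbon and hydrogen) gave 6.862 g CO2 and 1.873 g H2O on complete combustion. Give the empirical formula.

C3H4

mol C = 6.862 / 44.01 = 0.1559; mass C = 0.1559 × 12.01 = 1.873 g
mol H = 2 × (1.873 / 18.02) = 0.2079; mass H = 0.2079 × 1.008 = 0.2095 g
Smallest is C at 0.1559 mol; normalising gives C 1.000, H 1.333
Scaling by 3: C 3.00, H 4.00 → C3H4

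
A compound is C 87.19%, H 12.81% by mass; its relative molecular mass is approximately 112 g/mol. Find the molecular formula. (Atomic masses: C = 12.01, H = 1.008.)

Assume 100 g: 87.19 g C, 12.81 g H.
C: 87.19 g ÷ 12.01 g/mol = 7.26 mol
H: 12.81 g ÷ 1.008 g/mol = 12.71 mol
Divide by the smallest (7.26 mol C): C 1.000, H 1.751
Multiply by 4: C 4.00, H 7.00 → C4H7
Empirical-formula mass = 55.10 g/mol
n = 112 / 55.10 = 2.03 ≈ 2
Molecular formula = (C4H7)×2 = C8H14

C8H14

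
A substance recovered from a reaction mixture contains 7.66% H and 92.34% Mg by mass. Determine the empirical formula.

H2Mg

Assume 100 g: 7.66 g H, 92.34 g Mg.
H: 7.66 g ÷ 1.008 g/mol = 7.599 mol
Mg: 92.34 g ÷ 24.31 g/mol = 3.798 mol
Smallest is Mg at 3.798 mol; normalising gives H 2.001, Mg 1.000
Ratio ≈ 2:1, so the empirical formula is H2Mg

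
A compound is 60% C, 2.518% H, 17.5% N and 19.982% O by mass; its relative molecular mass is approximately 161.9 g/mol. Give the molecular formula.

Assume 100 g: 60 g C, 2.518 g H, 17.5 g N, 19.982 g O.
Moles — C: 60 / 12.01 = 4.996 mol; H: 2.518 / 1.008 = 2.498 mol; N: 17.5 / 14.01 = 1.249 mol; O: 19.982 / 16.00 = 1.249 mol
Smallest is O at 1.249 mol; normalising gives C 4.000, H 2.000, N 1.000, O 1.000
≈ 4:2:1:1 → C4H2NO
Empirical-formula mass = 80.07 g/mol
n = 161.9 / 80.07 = 2.02 ≈ 2
Molecular formula = (C4H2NO)×2 = C8H4N2O2

C8H4N2O2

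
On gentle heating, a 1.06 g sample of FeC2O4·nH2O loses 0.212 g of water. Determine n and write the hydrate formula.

FeC2O4·2H2O

Mass of anhydrous FeC2O4 = 1.06 − 0.212 = 0.848 g
mol H2O = 0.212 / 18.02 = 0.01176
Molar mass of FeC2O4 = 143.87 g/mol → mol FeC2O4 = 0.848 / 143.87 = 0.005894
n = 0.01176 / 0.005894 = 2.00 ≈ 2 → FeC2O4·2H2O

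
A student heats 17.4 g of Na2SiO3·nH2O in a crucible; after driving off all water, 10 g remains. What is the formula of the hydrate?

Mass of water lost = 17.4 − 10 = 7.4 g → 7.4 / 18.02 = 0.4107 mol H2O
Molar mass of Na2SiO3 = 122.07 g/mol → mol Na2SiO3 = 10 / 122.07 = 0.08192
n = 0.4107 / 0.08192 = 5.01 ≈ 5 → Na2SiO3·5H2O

Na2SiO3·5H2O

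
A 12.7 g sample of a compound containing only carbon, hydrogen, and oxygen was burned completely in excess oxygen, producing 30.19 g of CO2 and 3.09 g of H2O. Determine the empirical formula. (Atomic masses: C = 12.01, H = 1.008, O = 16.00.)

mol C = 30.19 / 44.01 = 0.6860; mass C = 0.6860 × 12.01 = 8.239 g
mol H = 2 × (3.09 / 18.02) = 0.3430; mass H = 0.3430 × 1.008 = 0.3457 g
mass O = 12.7 − (8.584) = 4.116 g → mol O = 0.2572
Smallest is O at 0.2572 mol; normalising gives C 2.667, H 1.333, O 1.000
×3: C 8.00, H 4.00, O 3.00 → C8H4O3

C8H4O3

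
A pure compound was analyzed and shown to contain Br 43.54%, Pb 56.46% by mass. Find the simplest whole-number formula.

Br2Pb

Assume 100 g: 43.54 g Br, 56.46 g Pb.
n(Br) = 43.54/79.90 = 0.5449, n(Pb) = 56.46/207.2 = 0.2725
Ratios (÷ 0.2725): Br 2.000, Pb 1.000
→ Br2Pb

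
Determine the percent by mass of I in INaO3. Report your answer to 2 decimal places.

64.13%

Molar mass = 1(126.90) + 1(22.99) + 3(16.00) = 197.890 g/mol
Mass of I per mole = 1 × 126.90 = 126.900 g
% I = 126.900 / 197.890 × 100 = 64.13%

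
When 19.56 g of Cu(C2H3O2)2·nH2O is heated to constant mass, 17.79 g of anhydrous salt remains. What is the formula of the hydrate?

Mass of water lost = 19.56 − 17.79 = 1.77 g → 1.77 / 18.02 = 0.09822 mol H2O
Molar mass of Cu(C2H3O2)2 = 181.64 g/mol → mol Cu(C2H3O2)2 = 17.79 / 181.64 = 0.09794
n = 0.09822 / 0.09794 = 1.00 ≈ 1 → Cu(C2H3O2)2·H2O

Cu(C2H3O2)2·H2O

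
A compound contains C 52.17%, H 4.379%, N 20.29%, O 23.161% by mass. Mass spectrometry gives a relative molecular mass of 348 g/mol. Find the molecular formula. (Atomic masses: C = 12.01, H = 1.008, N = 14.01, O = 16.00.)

Assume 100 g: 52.17 g C, 4.379 g H, 20.29 g N, 23.161 g O.
Moles — C: 52.17 / 12.01 = 4.344 mol; H: 4.379 / 1.008 = 4.344 mol; N: 20.29 / 14.01 = 1.448 mol; O: 23.161 / 16.00 = 1.448 mol
Ratios (÷ 1.448): C 3.001, H 3.001, N 1.000, O 1.000
→ C3H3NO
Empirical-formula mass = 69.06 g/mol
n = 348 / 69.06 = 5.04 ≈ 5
Molecular formula = (C3H3NO)×5 = C15H15N5O5

C15H15N5O5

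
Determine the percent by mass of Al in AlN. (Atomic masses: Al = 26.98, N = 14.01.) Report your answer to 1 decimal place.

65.8%

Molar mass = 1(26.98) + 1(14.01) = 40.990 g/mol
Mass of Al per mole = 1 × 26.98 = 26.980 g
% Al = 26.980 / 40.990 × 100 = 65.8%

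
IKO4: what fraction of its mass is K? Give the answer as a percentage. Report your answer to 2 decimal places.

17.00%

Molar mass = 1(126.90) + 1(39.10) + 4(16.00) = 230.000 g/mol
Mass of K per mole = 1 × 39.10 = 39.100 g
% K = 39.100 / 230.000 × 100 = 17.00%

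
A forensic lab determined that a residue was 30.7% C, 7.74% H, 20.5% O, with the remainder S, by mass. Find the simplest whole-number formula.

Assume 100 g: 30.7 g C, 7.74 g H, 20.5 g O, 41.06 g S.
C: 30.7 g ÷ 12.01 g/mol = 2.556 mol
H: 7.74 g ÷ 1.008 g/mol = 7.679 mol
O: 20.5 g ÷ 16.00 g/mol = 1.281 mol
S: 41.06 g ÷ 32.07 g/mol = 1.28 mol
Smallest is S at 1.28 mol; normalising gives C 1.997, H 5.997, O 1.001, S 1.000
→ C2H6OS

C2H6OS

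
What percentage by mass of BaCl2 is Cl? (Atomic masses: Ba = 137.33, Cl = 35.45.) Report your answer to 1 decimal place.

Molar mass = 1(137.33) + 2(35.45) = 208.230 g/mol
Mass of Cl per mole = 2 × 35.45 = 70.900 g
% Cl = 70.900 / 208.230 × 100 = 34.0%

34.0%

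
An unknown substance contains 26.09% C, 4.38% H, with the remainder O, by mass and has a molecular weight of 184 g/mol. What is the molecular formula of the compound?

C4H8O8

Assume 100 g: 26.09 g C, 4.38 g H, 69.53 g O.
Moles — C: 26.09 / 12.01 = 2.172 mol; H: 4.38 / 1.008 = 4.345 mol; O: 69.53 / 16.00 = 4.346 mol
Ratios (÷ 2.172): C 1.000, H 2.000, O 2.000
→ CH2O2
Empirical-formula mass = 46.03 g/mol
n = 184 / 46.03 = 4.00 ≈ 4
Molecular formula = (CH2O2)×4 = C4H8O8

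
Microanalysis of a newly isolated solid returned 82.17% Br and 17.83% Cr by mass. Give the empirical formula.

Br3Cr

Assume 100 g: 82.17 g Br, 17.83 g Cr.
Br: 82.17 g ÷ 79.90 g/mol = 1.028 mol
Cr: 17.83 g ÷ 52.00 g/mol = 0.3429 mol
Ratios (÷ 0.3429): Br 2.999, Cr 1.000
→ Br3Cr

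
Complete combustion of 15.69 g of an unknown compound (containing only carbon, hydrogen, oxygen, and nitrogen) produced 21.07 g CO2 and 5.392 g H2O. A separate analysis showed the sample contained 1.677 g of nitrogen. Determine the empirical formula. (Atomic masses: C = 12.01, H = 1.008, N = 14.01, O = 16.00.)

C4H5NO4

mol C = 21.07 / 44.01 = 0.4788; mass C = 0.4788 × 12.01 = 5.750 g
mol H = 2 × (5.392 / 18.02) = 0.5984; mass H = 0.5984 × 1.008 = 0.6032 g
mol N = 1.677 / 14.01 = 0.1197
mass O = 15.69 − (8.030) = 7.660 g → mol O = 0.4787
Smallest is N at 0.1197 mol; normalising gives C 4.000, H 5.000, N 1.000, O 4.000
≈ 4:5:1:4 → C4H5NO4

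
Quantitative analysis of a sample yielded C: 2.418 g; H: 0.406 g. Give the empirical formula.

Moles — C: 2.418 / 12.01 = 0.2013 mol; H: 0.406 / 1.008 = 0.4028 mol
Smallest is C at 0.2013 mol; normalising gives C 1.000, H 2.001
→ CH2

CH2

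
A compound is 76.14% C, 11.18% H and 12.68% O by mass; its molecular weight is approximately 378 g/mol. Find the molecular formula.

C24H42O3

Assume 100 g: 76.14 g C, 11.18 g H, 12.68 g O.
C: 76.14 g ÷ 12.01 g/mol = 6.34 mol
H: 11.18 g ÷ 1.008 g/mol = 11.09 mol
O: 12.68 g ÷ 16.00 g/mol = 0.7925 mol
Smallest is O at 0.7925 mol; normalising gives C 8.000, H 13.995, O 1.000
→ C8H14O
Empirical-formula mass = 126.19 g/mol
n = 378 / 126.19 = 3.00 ≈ 3
Molecular formula = (C8H14O)×3 = C24H42O3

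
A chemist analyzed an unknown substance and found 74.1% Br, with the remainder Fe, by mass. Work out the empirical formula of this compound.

Br2Fe

Assume 100 g: 74.1 g Br, 25.9 g Fe.
n(Br) = 74.1/79.90 = 0.9274, n(Fe) = 25.9/55.85 = 0.4637
Divide by the smallest (0.4637 mol Fe): Br 2.000, Fe 1.000
≈ 2:1 → Br2Fe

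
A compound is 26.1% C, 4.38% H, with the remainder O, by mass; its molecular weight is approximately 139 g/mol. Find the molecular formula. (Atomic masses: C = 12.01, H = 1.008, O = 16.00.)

Assume 100 g: 26.1 g C, 4.38 g H, 69.52 g O.
C: 26.1 g ÷ 12.01 g/mol = 2.173 mol
H: 4.38 g ÷ 1.008 g/mol = 4.345 mol
O: 69.52 g ÷ 16.00 g/mol = 4.345 mol
Divide by the smallest (2.173 mol C): C 1.000, H 1.999, O 1.999
Ratio ≈ 1:2:2, so the empirical formula is CH2O2
Empirical-formula mass = 46.03 g/mol
n = 139 / 46.03 = 3.02 ≈ 3
Molecular formula = (CH2O2)×3 = C3H6O6

C3H6O6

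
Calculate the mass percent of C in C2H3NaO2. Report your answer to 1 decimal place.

Molar mass = 2(12.01) + 3(1.008) + 1(22.99) + 2(16.00) = 82.034 g/mol
Mass of C per mole = 2 × 12.01 = 24.020 g
% C = 24.020 / 82.034 × 100 = 29.3%

29.3%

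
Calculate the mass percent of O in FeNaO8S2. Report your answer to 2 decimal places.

Molar mass = 1(55.85) + 1(22.99) + 8(16.00) + 2(32.07) = 270.980 g/mol
Mass of O per mole = 8 × 16.00 = 128.000 g
% O = 128.000 / 270.980 × 100 = 47.24%

47.24%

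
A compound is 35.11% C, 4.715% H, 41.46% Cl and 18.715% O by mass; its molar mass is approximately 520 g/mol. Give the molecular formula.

C15H24Cl6O6

Assume 100 g: 35.11 g C, 4.715 g H, 41.46 g Cl, 18.715 g O.
Moles — C: 35.11 / 12.01 = 2.923 mol; H: 4.715 / 1.008 = 4.678 mol; Cl: 41.46 / 35.45 = 1.17 mol; O: 18.715 / 16.00 = 1.17 mol
Ratios (÷ 1.17): C 2.500, H 4.000, Cl 1.000, O 1.000
×2: C 5.00, H 8.00, Cl 2.00, O 2.00 → C5H8Cl2O2
Empirical-formula mass = 171.01 g/mol
n = 520 / 171.01 = 3.04 ≈ 3
Molecular formula = (C5H8Cl2O2)×3 = C15H24Cl6O6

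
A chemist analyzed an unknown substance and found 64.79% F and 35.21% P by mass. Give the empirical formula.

Assume 100 g: 64.79 g F, 35.21 g P.
F: 64.79 g ÷ 19.00 g/mol = 3.41 mol
P: 35.21 g ÷ 30.97 g/mol = 1.137 mol
Divide by the smallest (1.137 mol P): F 2.999, P 1.000
→ F3P

F3P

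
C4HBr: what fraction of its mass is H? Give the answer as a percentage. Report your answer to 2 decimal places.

0.78%

Molar mass = 4(12.01) + 1(1.008) + 1(79.90) = 128.948 g/mol
Mass of H per mole = 1 × 1.008 = 1.008 g
% H = 1.008 / 128.948 × 100 = 0.78%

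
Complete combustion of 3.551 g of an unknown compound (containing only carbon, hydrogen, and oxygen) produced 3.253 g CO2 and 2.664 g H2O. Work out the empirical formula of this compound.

mol C = 3.253 / 44.01 = 0.07392; mass C = 0.07392 × 12.01 = 0.8877 g
mol H = 2 × (2.664 / 18.02) = 0.2957; mass H = 0.2957 × 1.008 = 0.2980 g
mass O = 3.551 − (1.186) = 2.365 g → mol O = 0.1478
Ratios (÷ 0.07392): C 1.000, H 4.000, O 2.000
≈ 1:4:2 → CH4O2

CH4O2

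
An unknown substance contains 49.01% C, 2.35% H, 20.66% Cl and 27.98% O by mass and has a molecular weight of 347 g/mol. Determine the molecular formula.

Assume 100 g: 49.01 g C, 2.35 g H, 20.66 g Cl, 27.98 g O.
Moles — C: 49.01 / 12.01 = 4.081 mol; H: 2.35 / 1.008 = 2.331 mol; Cl: 20.66 / 35.45 = 0.5828 mol; O: 27.98 / 16.00 = 1.749 mol
Ratios (÷ 0.5828): C 7.002, H 4.000, Cl 1.000, O 3.001
≈ 7:4:1:3 → C7H4ClO3
Empirical-formula mass = 171.55 g/mol
n = 347 / 171.55 = 2.02 ≈ 2
Molecular formula = (C7H4ClO3)×2 = C14H8Cl2O6

C14H8Cl2O6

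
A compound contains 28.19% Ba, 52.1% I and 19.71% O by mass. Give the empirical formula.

BaI2O6

Assume 100 g: 28.19 g Ba, 52.1 g I, 19.71 g O.
Moles — Ba: 28.19 / 137.33 = 0.2053 mol; I: 52.1 / 126.90 = 0.4106 mol; O: 19.71 / 16.00 = 1.232 mol
Smallest is Ba at 0.2053 mol; normalising gives Ba 1.000, I 2.000, O 6.001
≈ 1:2:6 → BaI2O6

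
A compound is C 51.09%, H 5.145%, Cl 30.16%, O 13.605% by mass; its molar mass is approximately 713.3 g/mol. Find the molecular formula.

Assume 100 g: 51.09 g C, 5.145 g H, 30.16 g Cl, 13.605 g O.
Moles — C: 51.09 / 12.01 = 4.254 mol; H: 5.145 / 1.008 = 5.104 mol; Cl: 30.16 / 35.45 = 0.8508 mol; O: 13.605 / 16.00 = 0.8503 mol
Ratios (÷ 0.8503): C 5.003, H 6.003, Cl 1.001, O 1.000
Ratio ≈ 5:6:1:1, so the empirical formula is C5H6ClO
Empirical-formula mass = 117.55 g/mol
n = 713.3 / 117.55 = 6.07 ≈ 6
Molecular formula = (C5H6ClO)×6 = C30H36Cl6O6

C30H36Cl6O6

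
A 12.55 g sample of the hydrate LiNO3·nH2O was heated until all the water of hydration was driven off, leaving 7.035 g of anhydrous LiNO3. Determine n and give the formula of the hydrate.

Mass of water lost = 12.55 − 7.035 = 5.515 g → 5.515 / 18.02 = 0.306 mol H2O
Molar mass of LiNO3 = 68.95 g/mol → mol LiNO3 = 7.035 / 68.95 = 0.102
n = 0.306 / 0.102 = 3.00 ≈ 3 → LiNO3·3H2O

LiNO3·3H2O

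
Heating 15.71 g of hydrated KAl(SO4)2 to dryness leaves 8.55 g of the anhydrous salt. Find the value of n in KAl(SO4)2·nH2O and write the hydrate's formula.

Mass of water lost = 15.71 − 8.55 = 7.16 g → 7.16 / 18.02 = 0.3973 mol H2O
Molar mass of KAl(SO4)2 = 258.22 g/mol → mol KAl(SO4)2 = 8.55 / 258.22 = 0.03311
n = 0.3973 / 0.03311 = 12.00 ≈ 12 → KAl(SO4)2·12H2O

KAl(SO4)2·12H2O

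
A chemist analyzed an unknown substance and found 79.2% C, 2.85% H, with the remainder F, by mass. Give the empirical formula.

C7H3F

Assume 100 g: 79.2 g C, 2.85 g H, 17.95 g F.
n(C) = 79.2/12.01 = 6.595, n(H) = 2.85/1.008 = 2.827, n(F) = 17.95/19.00 = 0.9447
Divide by the smallest (0.9447 mol F): C 6.980, H 2.993, F 1.000
≈ 7:3:1 → C7H3F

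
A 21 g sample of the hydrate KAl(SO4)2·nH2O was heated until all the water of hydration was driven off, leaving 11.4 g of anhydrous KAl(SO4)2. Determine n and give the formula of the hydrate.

Mass of water lost = 21 − 11.4 = 9.6 g → 9.6 / 18.02 = 0.5327 mol H2O
Molar mass of KAl(SO4)2 = 258.22 g/mol → mol KAl(SO4)2 = 11.4 / 258.22 = 0.04415
n = 0.5327 / 0.04415 = 12.07 ≈ 12 → KAl(SO4)2·12H2O

KAl(SO4)2·12H2O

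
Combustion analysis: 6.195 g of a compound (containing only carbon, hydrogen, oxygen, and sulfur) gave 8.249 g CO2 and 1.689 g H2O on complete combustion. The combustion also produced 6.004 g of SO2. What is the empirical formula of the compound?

mol C = 8.249 / 44.01 = 0.1874; mass C = 0.1874 × 12.01 = 2.251 g
mol H = 2 × (1.689 / 18.02) = 0.1875; mass H = 0.1875 × 1.008 = 0.1890 g
mol S = 6.004 / 64.07 = 0.09371; mass S = 3.005 g
mass O = 6.195 − (5.445) = 0.7497 g → mol O = 0.04685
Smallest is O at 0.04685 mol; normalising gives C 4.000, H 4.001, O 1.000, S 2.000
→ C4H4OS2

C4H4OS2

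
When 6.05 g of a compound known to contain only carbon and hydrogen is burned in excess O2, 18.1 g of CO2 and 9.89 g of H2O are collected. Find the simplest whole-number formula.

C3H8

mol C = 18.1 / 44.01 = 0.4113; mass C = 0.4113 × 12.01 = 4.939 g
mol H = 2 × (9.89 / 18.02) = 1.098; mass H = 1.098 × 1.008 = 1.106 g
Ratios (÷ 0.4113): C 1.000, H 2.669
Scaling by 3: C 3.00, H 8.01 → C3H8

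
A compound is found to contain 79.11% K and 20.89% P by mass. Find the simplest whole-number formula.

Assume 100 g: 79.11 g K, 20.89 g P.
Moles — K: 79.11 / 39.10 = 2.023 mol; P: 20.89 / 30.97 = 0.6745 mol
Smallest is P at 0.6745 mol; normalising gives K 3.000, P 1.000
≈ 3:1 → K3P

K3P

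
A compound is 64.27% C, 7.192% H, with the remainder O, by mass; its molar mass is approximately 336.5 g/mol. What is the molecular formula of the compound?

Assume 100 g: 64.27 g C, 7.192 g H, 28.538 g O.
C: 64.27 g ÷ 12.01 g/mol = 5.351 mol
H: 7.192 g ÷ 1.008 g/mol = 7.135 mol
O: 28.538 g ÷ 16.00 g/mol = 1.784 mol
Smallest is O at 1.784 mol; normalising gives C 3.000, H 4.000, O 1.000
→ C3H4O
Empirical-formula mass = 56.06 g/mol
n = 336.5 / 56.06 = 6.00 ≈ 6
Molecular formula = (C3H4O)×6 = C18H24O6

C18H24O6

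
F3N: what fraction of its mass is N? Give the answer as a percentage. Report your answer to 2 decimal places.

19.73%

Molar mass = 3(19.00) + 1(14.01) = 71.010 g/mol
Mass of N per mole = 1 × 14.01 = 14.010 g
% N = 14.010 / 71.010 × 100 = 19.73%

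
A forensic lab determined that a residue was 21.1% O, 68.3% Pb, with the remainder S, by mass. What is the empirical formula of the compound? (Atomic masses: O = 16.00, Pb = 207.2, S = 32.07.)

O4PbS

Assume 100 g: 21.1 g O, 68.3 g Pb, 10.6 g S.
n(O) = 21.1/16.00 = 1.319, n(Pb) = 68.3/207.2 = 0.3296, n(S) = 10.6/32.07 = 0.3305
Divide by the smallest (0.3296 mol Pb): O 4.001, Pb 1.000, S 1.003
≈ 4:1:1 → O4PbS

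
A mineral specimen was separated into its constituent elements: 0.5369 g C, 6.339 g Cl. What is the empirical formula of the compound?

Moles — C: 0.5369 / 12.01 = 0.0447 mol; Cl: 6.339 / 35.45 = 0.1788 mol
Divide by the smallest (0.0447 mol C): C 1.000, Cl 4.000
→ CCl4

CCl4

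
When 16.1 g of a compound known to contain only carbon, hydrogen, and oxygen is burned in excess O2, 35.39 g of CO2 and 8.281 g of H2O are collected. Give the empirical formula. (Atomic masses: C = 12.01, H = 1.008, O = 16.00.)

mol C = 35.39 / 44.01 = 0.8041; mass C = 0.8041 × 12.01 = 9.658 g
mol H = 2 × (8.281 / 18.02) = 0.9191; mass H = 0.9191 × 1.008 = 0.9264 g
mass O = 16.1 − (10.58) = 5.516 g → mol O = 0.3447
Smallest is O at 0.3447 mol; normalising gives C 2.333, H 2.666, O 1.000
Scaling by 3: C 7.00, H 8.00, O 3.00 → C7H8O3

C7H8O3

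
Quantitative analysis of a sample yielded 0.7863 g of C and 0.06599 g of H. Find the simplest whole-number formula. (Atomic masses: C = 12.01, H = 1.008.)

CH

n(C) = 0.7863/12.01 = 0.06547, n(H) = 0.06599/1.008 = 0.06547
Smallest is H at 0.06547 mol; normalising gives C 1.000, H 1.000
→ CH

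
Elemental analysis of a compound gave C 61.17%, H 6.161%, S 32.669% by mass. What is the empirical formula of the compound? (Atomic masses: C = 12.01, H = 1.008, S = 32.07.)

Assume 100 g: 61.17 g C, 6.161 g H, 32.669 g S.
n(C) = 61.17/12.01 = 5.093, n(H) = 6.161/1.008 = 6.112, n(S) = 32.669/32.07 = 1.019
Smallest is S at 1.019 mol; normalising gives C 5.000, H 6.000, S 1.000
≈ 5:6:1 → C5H6S

C5H6S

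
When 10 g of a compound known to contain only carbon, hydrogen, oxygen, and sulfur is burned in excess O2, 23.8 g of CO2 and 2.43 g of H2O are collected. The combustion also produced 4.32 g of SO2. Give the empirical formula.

mol C = 23.8 / 44.01 = 0.5408; mass C = 0.5408 × 12.01 = 6.495 g
mol H = 2 × (2.43 / 18.02) = 0.2697; mass H = 0.2697 × 1.008 = 0.2719 g
mol S = 4.32 / 64.07 = 0.06743; mass S = 2.162 g
mass O = 10 − (8.929) = 1.071 g → mol O = 0.06693
Smallest is O at 0.06693 mol; normalising gives C 8.079, H 4.029, O 1.000, S 1.007
→ C8H4OS

C8H4OS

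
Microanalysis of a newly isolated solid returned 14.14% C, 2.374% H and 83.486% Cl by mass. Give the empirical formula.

CH2Cl2

Assume 100 g: 14.14 g C, 2.374 g H, 83.486 g Cl.
Moles — C: 14.14 / 12.01 = 1.177 mol; H: 2.374 / 1.008 = 2.355 mol; Cl: 83.486 / 35.45 = 2.355 mol
Ratios (÷ 1.177): C 1.000, H 2.000, Cl 2.000
Ratio ≈ 1:2:2, so the empirical formula is CH2Cl2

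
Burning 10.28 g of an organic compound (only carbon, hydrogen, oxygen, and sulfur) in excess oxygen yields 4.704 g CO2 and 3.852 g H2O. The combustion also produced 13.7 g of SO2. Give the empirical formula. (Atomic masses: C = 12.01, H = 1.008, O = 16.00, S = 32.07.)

mol C = 4.704 / 44.01 = 0.1069; mass C = 0.1069 × 12.01 = 1.284 g
mol H = 2 × (3.852 / 18.02) = 0.4275; mass H = 0.4275 × 1.008 = 0.4309 g
mol S = 13.7 / 64.07 = 0.2138; mass S = 6.857 g
mass O = 10.28 − (8.572) = 1.708 g → mol O = 0.1067
Ratios (÷ 0.1067): C 1.001, H 4.005, O 1.000, S 2.003
≈ 1:4:1:2 → CH4OS2

CH4OS2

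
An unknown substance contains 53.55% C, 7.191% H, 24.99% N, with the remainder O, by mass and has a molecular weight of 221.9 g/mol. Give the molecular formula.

C10H16N4O2

Assume 100 g: 53.55 g C, 7.191 g H, 24.99 g N, 14.269 g O.
n(C) = 53.55/12.01 = 4.459, n(H) = 7.191/1.008 = 7.134, n(N) = 24.99/14.01 = 1.784, n(O) = 14.269/16.00 = 0.8918
Smallest is O at 0.8918 mol; normalising gives C 5.000, H 7.999, N 2.000, O 1.000
Ratio ≈ 5:8:2:1, so the empirical formula is C5H8N2O
Empirical-formula mass = 112.13 g/mol
n = 221.9 / 112.13 = 1.98 ≈ 2
Molecular formula = (C5H8N2O)×2 = C10H16N4O2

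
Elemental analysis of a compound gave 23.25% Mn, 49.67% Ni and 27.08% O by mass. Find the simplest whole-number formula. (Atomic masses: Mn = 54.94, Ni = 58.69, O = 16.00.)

MnNi2O4

Assume 100 g: 23.25 g Mn, 49.67 g Ni, 27.08 g O.
Moles — Mn: 23.25 / 54.94 = 0.4232 mol; Ni: 49.67 / 58.69 = 0.8463 mol; O: 27.08 / 16.00 = 1.692 mol
Divide by the smallest (0.4232 mol Mn): Mn 1.000, Ni 2.000, O 3.999
→ MnNi2O4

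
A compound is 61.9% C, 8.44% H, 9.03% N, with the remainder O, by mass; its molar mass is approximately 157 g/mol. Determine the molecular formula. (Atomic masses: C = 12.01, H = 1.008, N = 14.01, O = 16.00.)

C8H13NO2

Assume 100 g: 61.9 g C, 8.44 g H, 9.03 g N, 20.63 g O.
C: 61.9 g ÷ 12.01 g/mol = 5.154 mol
H: 8.44 g ÷ 1.008 g/mol = 8.373 mol
N: 9.03 g ÷ 14.01 g/mol = 0.6445 mol
O: 20.63 g ÷ 16.00 g/mol = 1.289 mol
Divide by the smallest (0.6445 mol N): C 7.996, H 12.991, N 1.000, O 2.000
≈ 8:13:1:2 → C8H13NO2
Empirical-formula mass = 155.19 g/mol
n = 157 / 155.19 = 1.01 ≈ 1
Molecular formula = empirical formula = C8H13NO2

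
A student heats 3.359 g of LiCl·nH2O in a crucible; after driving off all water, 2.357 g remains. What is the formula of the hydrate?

LiCl·H2O

Mass of water lost = 3.359 − 2.357 = 1.002 g → 1.002 / 18.02 = 0.0556 mol H2O
Molar mass of LiCl = 42.39 g/mol → mol LiCl = 2.357 / 42.39 = 0.0556
n = 0.0556 / 0.0556 = 1.00 ≈ 1 → LiCl·H2O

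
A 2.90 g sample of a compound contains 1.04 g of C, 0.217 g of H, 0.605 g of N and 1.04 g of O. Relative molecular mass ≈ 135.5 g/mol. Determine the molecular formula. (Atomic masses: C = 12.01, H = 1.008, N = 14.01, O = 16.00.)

n(C) = 1.04/12.01 = 0.08659, n(H) = 0.217/1.008 = 0.2153, n(N) = 0.605/14.01 = 0.04318, n(O) = 1.04/16.00 = 0.065
Smallest is N at 0.04318 mol; normalising gives C 2.005, H 4.985, N 1.000, O 1.505
×2: C 4.01, H 9.97, N 2.00, O 3.01 → C4H10N2O3
Empirical-formula mass = 134.14 g/mol
n = 135.5 / 134.14 = 1.01 ≈ 1
Molecular formula = empirical formula = C4H10N2O3

C4H10N2O3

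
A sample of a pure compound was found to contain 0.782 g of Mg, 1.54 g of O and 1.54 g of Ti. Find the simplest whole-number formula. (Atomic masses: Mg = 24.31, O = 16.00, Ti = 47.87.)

Moles — Mg: 0.782 / 24.31 = 0.03217 mol; O: 1.54 / 16.00 = 0.09625 mol; Ti: 1.54 / 47.87 = 0.03217 mol
Divide by the smallest (0.03217 mol Mg): Mg 1.000, O 2.992, Ti 1.000
→ MgO3Ti

MgO3Ti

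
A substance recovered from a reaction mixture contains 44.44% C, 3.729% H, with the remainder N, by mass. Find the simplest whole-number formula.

CHN

Assume 100 g: 44.44 g C, 3.729 g H, 51.831 g N.
Moles — C: 44.44 / 12.01 = 3.7 mol; H: 3.729 / 1.008 = 3.699 mol; N: 51.831 / 14.01 = 3.7 mol
Divide by the smallest (3.699 mol H): C 1.000, H 1.000, N 1.000
Ratio ≈ 1:1:1, so the empirical formula is CHN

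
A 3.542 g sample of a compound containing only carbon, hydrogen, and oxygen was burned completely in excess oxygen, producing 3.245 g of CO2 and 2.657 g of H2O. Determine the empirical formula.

mol C = 3.245 / 44.01 = 0.07373; mass C = 0.07373 × 12.01 = 0.8855 g
mol H = 2 × (2.657 / 18.02) = 0.2949; mass H = 0.2949 × 1.008 = 0.2973 g
mass O = 3.542 − (1.183) = 2.359 g → mol O = 0.1475
Ratios (÷ 0.07373): C 1.000, H 3.999, O 2.000
Ratio ≈ 1:4:2, so the empirical formula is CH4O2

CH4O2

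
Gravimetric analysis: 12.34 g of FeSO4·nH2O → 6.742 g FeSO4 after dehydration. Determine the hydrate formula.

FeSO4·7H2O

Mass of water lost = 12.34 − 6.742 = 5.598 g → 5.598 / 18.02 = 0.3107 mol H2O
Molar mass of FeSO4 = 151.92 g/mol → mol FeSO4 = 6.742 / 151.92 = 0.04438
n = 0.3107 / 0.04438 = 7.00 ≈ 7 → FeSO4·7H2O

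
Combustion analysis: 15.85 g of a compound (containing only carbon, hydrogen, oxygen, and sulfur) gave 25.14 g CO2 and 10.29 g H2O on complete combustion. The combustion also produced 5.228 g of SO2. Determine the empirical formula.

C7H14O4S

mol C = 25.14 / 44.01 = 0.5712; mass C = 0.5712 × 12.01 = 6.861 g
mol H = 2 × (10.29 / 18.02) = 1.142; mass H = 1.142 × 1.008 = 1.151 g
mol S = 5.228 / 64.07 = 0.08160; mass S = 2.617 g
mass O = 15.85 − (10.63) = 5.221 g → mol O = 0.3263
Divide by the smallest (0.0816 mol S): C 7.001, H 13.996, O 3.999, S 1.000
→ C7H14O4S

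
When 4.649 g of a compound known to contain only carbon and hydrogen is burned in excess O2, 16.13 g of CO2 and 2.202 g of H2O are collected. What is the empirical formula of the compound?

mol C = 16.13 / 44.01 = 0.3665; mass C = 0.3665 × 12.01 = 4.402 g
mol H = 2 × (2.202 / 18.02) = 0.2444; mass H = 0.2444 × 1.008 = 0.2464 g
Smallest is H at 0.2444 mol; normalising gives C 1.500, H 1.000
×2: C 3.00, H 2.00 → C3H2

C3H2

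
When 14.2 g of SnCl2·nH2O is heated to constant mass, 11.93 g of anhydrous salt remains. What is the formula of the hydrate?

SnCl2·2H2O

Mass of water lost = 14.2 − 11.93 = 2.27 g → 2.27 / 18.02 = 0.126 mol H2O
Molar mass of SnCl2 = 189.61 g/mol → mol SnCl2 = 11.93 / 189.61 = 0.06292
n = 0.126 / 0.06292 = 2.00 ≈ 2 → SnCl2·2H2O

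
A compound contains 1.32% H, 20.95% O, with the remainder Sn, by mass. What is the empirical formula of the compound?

H2O2Sn

Assume 100 g: 1.32 g H, 20.95 g O, 77.73 g Sn.
H: 1.32 g ÷ 1.008 g/mol = 1.31 mol
O: 20.95 g ÷ 16.00 g/mol = 1.309 mol
Sn: 77.73 g ÷ 118.71 g/mol = 0.6548 mol
Divide by the smallest (0.6548 mol Sn): H 2.000, O 2.000, Sn 1.000
→ H2O2Sn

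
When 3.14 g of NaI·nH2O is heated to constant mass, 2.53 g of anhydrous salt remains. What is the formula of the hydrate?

Mass of water lost = 3.14 − 2.53 = 0.61 g → 0.61 / 18.02 = 0.03385 mol H2O
Molar mass of NaI = 149.89 g/mol → mol NaI = 2.53 / 149.89 = 0.01688
n = 0.03385 / 0.01688 = 2.01 ≈ 2 → NaI·2H2O

NaI·2H2O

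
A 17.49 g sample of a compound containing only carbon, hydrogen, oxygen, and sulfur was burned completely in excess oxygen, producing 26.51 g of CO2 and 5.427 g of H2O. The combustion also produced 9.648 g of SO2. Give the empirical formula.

mol C = 26.51 / 44.01 = 0.6024; mass C = 0.6024 × 12.01 = 7.234 g
mol H = 2 × (5.427 / 18.02) = 0.6023; mass H = 0.6023 × 1.008 = 0.6071 g
mol S = 9.648 / 64.07 = 0.1506; mass S = 4.829 g
mass O = 17.49 − (12.67) = 4.819 g → mol O = 0.3012
Ratios (÷ 0.1506): C 4.000, H 4.000, O 2.000, S 1.000
→ C4H4O2S

C4H4O2S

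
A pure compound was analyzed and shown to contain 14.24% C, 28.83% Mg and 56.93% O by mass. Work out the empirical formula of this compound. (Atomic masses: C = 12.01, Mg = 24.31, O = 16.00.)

CMgO3

Assume 100 g: 14.24 g C, 28.83 g Mg, 56.93 g O.
Moles — C: 14.24 / 12.01 = 1.186 mol; Mg: 28.83 / 24.31 = 1.186 mol; O: 56.93 / 16.00 = 3.558 mol
Divide by the smallest (1.186 mol C): C 1.000, Mg 1.000, O 3.001
≈ 1:1:3 → CMgO3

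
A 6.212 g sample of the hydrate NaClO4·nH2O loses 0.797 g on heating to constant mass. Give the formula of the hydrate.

NaClO4·H2O

Mass of anhydrous NaClO4 = 6.212 − 0.797 = 5.415 g
mol H2O = 0.797 / 18.02 = 0.04423
Molar mass of NaClO4 = 122.44 g/mol → mol NaClO4 = 5.415 / 122.44 = 0.04423
n = 0.04423 / 0.04423 = 1.00 ≈ 1 → NaClO4·H2O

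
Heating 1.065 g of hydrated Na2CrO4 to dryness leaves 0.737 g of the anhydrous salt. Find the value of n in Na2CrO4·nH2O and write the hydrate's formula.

Na2CrO4·4H2O

Mass of water lost = 1.065 − 0.737 = 0.328 g → 0.328 / 18.02 = 0.0182 mol H2O
Molar mass of Na2CrO4 = 161.98 g/mol → mol Na2CrO4 = 0.737 / 161.98 = 0.00455
n = 0.0182 / 0.00455 = 4.00 ≈ 4 → Na2CrO4·4H2O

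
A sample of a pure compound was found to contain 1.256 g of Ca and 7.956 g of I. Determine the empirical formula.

Ca: 1.256 g ÷ 40.08 g/mol = 0.03134 mol
I: 7.956 g ÷ 126.90 g/mol = 0.0627 mol
Ratios (÷ 0.03134): Ca 1.000, I 2.001
Ratio ≈ 1:2, so the empirical formula is CaI2

CaI2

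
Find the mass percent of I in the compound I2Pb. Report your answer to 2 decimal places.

Molar mass = 2(126.90) + 1(207.2) = 461.000 g/mol
Mass of I per mole = 2 × 126.90 = 253.800 g
% I = 253.800 / 461.000 × 100 = 55.05%

55.05%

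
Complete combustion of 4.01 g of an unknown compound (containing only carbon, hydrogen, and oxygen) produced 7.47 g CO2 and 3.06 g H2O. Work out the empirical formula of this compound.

mol C = 7.47 / 44.01 = 0.1697; mass C = 0.1697 × 12.01 = 2.039 g
mol H = 2 × (3.06 / 18.02) = 0.3396; mass H = 0.3396 × 1.008 = 0.3423 g
mass O = 4.01 − (2.381) = 1.629 g → mol O = 0.1018
Smallest is O at 0.1018 mol; normalising gives C 1.667, H 3.335, O 1.000
Scaling by 3: C 5.00, H 10.01, O 3.00 → C5H10O3

C5H10O3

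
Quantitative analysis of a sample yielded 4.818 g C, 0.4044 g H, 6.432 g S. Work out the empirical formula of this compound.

n(C) = 4.818/12.01 = 0.4012, n(H) = 0.4044/1.008 = 0.4012, n(S) = 6.432/32.07 = 0.2006
Ratios (÷ 0.2006): C 2.000, H 2.000, S 1.000
→ C2H2S

C2H2S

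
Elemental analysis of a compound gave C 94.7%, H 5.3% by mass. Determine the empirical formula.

C3H2

Assume 100 g: 94.7 g C, 5.3 g H.
n(C) = 94.7/12.01 = 7.885, n(H) = 5.3/1.008 = 5.258
Smallest is H at 5.258 mol; normalising gives C 1.500, H 1.000
×2: C 3.00, H 2.00 → C3H2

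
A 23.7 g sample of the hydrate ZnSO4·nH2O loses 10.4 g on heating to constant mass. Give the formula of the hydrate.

ZnSO4·7H2O

Mass of anhydrous ZnSO4 = 23.7 − 10.4 = 13.3 g
mol H2O = 10.4 / 18.02 = 0.5771
Molar mass of ZnSO4 = 161.45 g/mol → mol ZnSO4 = 13.3 / 161.45 = 0.08238
n = 0.5771 / 0.08238 = 7.01 ≈ 7 → ZnSO4·7H2O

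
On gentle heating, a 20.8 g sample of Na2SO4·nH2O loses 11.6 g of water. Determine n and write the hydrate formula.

Na2SO4·10H2O

Mass of anhydrous Na2SO4 = 20.8 − 11.6 = 9.2 g
mol H2O = 11.6 / 18.02 = 0.6437
Molar mass of Na2SO4 = 142.05 g/mol → mol Na2SO4 = 9.2 / 142.05 = 0.06477
n = 0.6437 / 0.06477 = 9.94 ≈ 10 → Na2SO4·10H2O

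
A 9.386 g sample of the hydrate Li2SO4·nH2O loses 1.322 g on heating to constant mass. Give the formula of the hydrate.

Mass of anhydrous Li2SO4 = 9.386 − 1.322 = 8.064 g
mol H2O = 1.322 / 18.02 = 0.07336
Molar mass of Li2SO4 = 109.95 g/mol → mol Li2SO4 = 8.064 / 109.95 = 0.07334
n = 0.07336 / 0.07334 = 1.00 ≈ 1 → Li2SO4·H2O

Li2SO4·H2O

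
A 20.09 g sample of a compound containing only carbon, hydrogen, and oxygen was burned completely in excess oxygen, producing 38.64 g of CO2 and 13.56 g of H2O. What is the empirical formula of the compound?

mol C = 38.64 / 44.01 = 0.8780; mass C = 0.8780 × 12.01 = 10.54 g
mol H = 2 × (13.56 / 18.02) = 1.505; mass H = 1.505 × 1.008 = 1.517 g
mass O = 20.09 − (12.06) = 8.028 g → mol O = 0.5018
Divide by the smallest (0.5018 mol O): C 1.750, H 2.999, O 1.000
Multiply by 4: C 7.00, H 12.00, O 4.00 → C7H12O4

C7H12O4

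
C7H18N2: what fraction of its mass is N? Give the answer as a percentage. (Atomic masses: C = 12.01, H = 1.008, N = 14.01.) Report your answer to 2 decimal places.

Molar mass = 7(12.01) + 18(1.008) + 2(14.01) = 130.234 g/mol
Mass of N per mole = 2 × 14.01 = 28.020 g
% N = 28.020 / 130.234 × 100 = 21.52%

21.52%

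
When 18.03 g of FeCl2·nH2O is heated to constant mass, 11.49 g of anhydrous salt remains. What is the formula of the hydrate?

Mass of water lost = 18.03 − 11.49 = 6.54 g → 6.54 / 18.02 = 0.3629 mol H2O
Molar mass of FeCl2 = 126.75 g/mol → mol FeCl2 = 11.49 / 126.75 = 0.09065
n = 0.3629 / 0.09065 = 4.00 ≈ 4 → FeCl2·4H2O

FeCl2·4H2O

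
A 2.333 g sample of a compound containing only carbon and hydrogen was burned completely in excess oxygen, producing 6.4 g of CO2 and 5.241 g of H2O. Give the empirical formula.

mol C = 6.4 / 44.01 = 0.1454; mass C = 0.1454 × 12.01 = 1.747 g
mol H = 2 × (5.241 / 18.02) = 0.5817; mass H = 0.5817 × 1.008 = 0.5863 g
Smallest is C at 0.1454 mol; normalising gives C 1.000, H 4.000
Ratio ≈ 1:4, so the empirical formula is CH4

CH4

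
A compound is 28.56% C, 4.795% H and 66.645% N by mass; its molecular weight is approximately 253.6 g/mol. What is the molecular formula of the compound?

Assume 100 g: 28.56 g C, 4.795 g H, 66.645 g N.
C: 28.56 g ÷ 12.01 g/mol = 2.378 mol
H: 4.795 g ÷ 1.008 g/mol = 4.757 mol
N: 66.645 g ÷ 14.01 g/mol = 4.757 mol
Ratios (÷ 2.378): C 1.000, H 2.000, N 2.000
≈ 1:2:2 → CH2N2
Empirical-formula mass = 42.05 g/mol
n = 253.6 / 42.05 = 6.03 ≈ 6
Molecular formula = (CH2N2)×6 = C6H12N12

C6H12N12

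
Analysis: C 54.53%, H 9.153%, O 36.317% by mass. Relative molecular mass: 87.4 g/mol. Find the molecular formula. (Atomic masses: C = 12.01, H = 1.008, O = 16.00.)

Assume 100 g: 54.53 g C, 9.153 g H, 36.317 g O.
Moles — C: 54.53 / 12.01 = 4.54 mol; H: 9.153 / 1.008 = 9.08 mol; O: 36.317 / 16.00 = 2.27 mol
Smallest is O at 2.27 mol; normalising gives C 2.000, H 4.000, O 1.000
→ C2H4O
Empirical-formula mass = 44.05 g/mol
n = 87.4 / 44.05 = 1.98 ≈ 2
Molecular formula = (C2H4O)×2 = C4H8O2

C4H8O2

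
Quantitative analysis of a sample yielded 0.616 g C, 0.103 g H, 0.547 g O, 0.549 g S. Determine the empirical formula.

n(C) = 0.616/12.01 = 0.05129, n(H) = 0.103/1.008 = 0.1022, n(O) = 0.547/16.00 = 0.03419, n(S) = 0.549/32.07 = 0.01712
Ratios (÷ 0.01712): C 2.996, H 5.969, O 1.997, S 1.000
Ratio ≈ 3:6:2:1, so the empirical formula is C3H6O2S

C3H6O2S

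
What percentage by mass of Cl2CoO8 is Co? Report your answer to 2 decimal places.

Molar mass = 2(35.45) + 1(58.93) + 8(16.00) = 257.830 g/mol
Mass of Co per mole = 1 × 58.93 = 58.930 g
% Co = 58.930 / 257.830 × 100 = 22.86%

22.86%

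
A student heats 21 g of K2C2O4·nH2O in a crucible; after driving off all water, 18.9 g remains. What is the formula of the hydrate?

Mass of water lost = 21 − 18.9 = 2.1 g → 2.1 / 18.02 = 0.1165 mol H2O
Molar mass of K2C2O4 = 166.22 g/mol → mol K2C2O4 = 18.9 / 166.22 = 0.1137
n = 0.1165 / 0.1137 = 1.02 ≈ 1 → K2C2O4·H2O

K2C2O4·H2O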